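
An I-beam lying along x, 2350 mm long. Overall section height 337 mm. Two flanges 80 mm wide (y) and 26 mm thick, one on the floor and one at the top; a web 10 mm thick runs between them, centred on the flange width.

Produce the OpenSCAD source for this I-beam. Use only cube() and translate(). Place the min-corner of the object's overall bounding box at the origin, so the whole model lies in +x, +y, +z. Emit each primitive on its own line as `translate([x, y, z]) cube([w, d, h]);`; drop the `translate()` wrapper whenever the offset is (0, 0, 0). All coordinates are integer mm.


cube([2350, 80, 26]);
translate([0, 35, 26]) cube([2350, 10, 285]);
translate([0, 0, 311]) cube([2350, 80, 26]);


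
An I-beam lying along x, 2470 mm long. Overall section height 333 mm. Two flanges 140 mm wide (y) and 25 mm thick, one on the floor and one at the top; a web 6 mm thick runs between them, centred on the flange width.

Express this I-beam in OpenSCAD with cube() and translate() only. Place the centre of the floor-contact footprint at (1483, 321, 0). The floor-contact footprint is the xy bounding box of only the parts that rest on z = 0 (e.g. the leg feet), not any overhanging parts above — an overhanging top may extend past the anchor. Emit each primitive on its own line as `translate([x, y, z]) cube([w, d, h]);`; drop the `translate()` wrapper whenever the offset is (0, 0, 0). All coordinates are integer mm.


translate([248, 251, 0]) cube([2470, 140, 25]);
translate([248, 318, 25]) cube([2470, 6, 283]);
translate([248, 251, 308]) cube([2470, 140, 25]);


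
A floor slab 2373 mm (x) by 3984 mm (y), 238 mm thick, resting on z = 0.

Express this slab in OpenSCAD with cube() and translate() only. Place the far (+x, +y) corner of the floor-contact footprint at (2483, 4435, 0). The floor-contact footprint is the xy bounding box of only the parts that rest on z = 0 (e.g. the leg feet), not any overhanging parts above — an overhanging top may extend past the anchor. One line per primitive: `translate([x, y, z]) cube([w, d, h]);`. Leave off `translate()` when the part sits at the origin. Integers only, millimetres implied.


translate([110, 451, 0]) cube([2373, 3984, 238]);


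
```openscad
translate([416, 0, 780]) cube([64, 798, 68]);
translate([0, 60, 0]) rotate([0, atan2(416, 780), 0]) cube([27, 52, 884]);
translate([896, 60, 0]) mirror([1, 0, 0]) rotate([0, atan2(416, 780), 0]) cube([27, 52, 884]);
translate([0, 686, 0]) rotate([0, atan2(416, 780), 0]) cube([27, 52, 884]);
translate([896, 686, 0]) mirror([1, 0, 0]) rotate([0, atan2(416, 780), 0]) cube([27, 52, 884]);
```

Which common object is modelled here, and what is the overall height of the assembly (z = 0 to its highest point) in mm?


A sawhorse. The overall height is 848 mm.

A beam across two mirrored pairs of raked legs — a sawhorse. The beam's underside is at z = 780 (matching the legs' vertical rise in atan2(416, 780)) and the beam is 68 mm tall, so its top is at 780 + 68 = 848 mm. The raked legs top out at the beam's underside, so that is the highest point.


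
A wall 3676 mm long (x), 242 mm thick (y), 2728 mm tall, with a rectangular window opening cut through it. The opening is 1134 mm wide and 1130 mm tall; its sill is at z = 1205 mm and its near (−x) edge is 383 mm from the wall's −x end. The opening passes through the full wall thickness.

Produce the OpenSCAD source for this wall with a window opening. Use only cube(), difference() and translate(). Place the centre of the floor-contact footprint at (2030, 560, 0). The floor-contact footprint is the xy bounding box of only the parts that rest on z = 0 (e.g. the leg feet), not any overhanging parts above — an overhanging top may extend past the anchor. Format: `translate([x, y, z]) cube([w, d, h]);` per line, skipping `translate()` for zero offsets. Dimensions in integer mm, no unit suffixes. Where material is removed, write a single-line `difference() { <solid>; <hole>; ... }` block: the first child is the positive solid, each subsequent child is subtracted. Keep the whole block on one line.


difference() { translate([192, 439, 0]) cube([3676, 242, 2728]); translate([575, 439, 1205]) cube([1134, 242, 1130]); }


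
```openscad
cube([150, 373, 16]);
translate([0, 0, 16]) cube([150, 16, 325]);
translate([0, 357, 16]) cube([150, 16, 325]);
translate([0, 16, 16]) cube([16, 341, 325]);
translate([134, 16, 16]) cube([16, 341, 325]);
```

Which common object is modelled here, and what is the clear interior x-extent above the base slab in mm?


An open box. The internal width is 118 mm.

A 150×373 base slab with four walls standing on it — an open box. The base is 150 mm wide and the walls are 16 mm thick, so the internal width is 150 − 2 × 16 = 118 mm.


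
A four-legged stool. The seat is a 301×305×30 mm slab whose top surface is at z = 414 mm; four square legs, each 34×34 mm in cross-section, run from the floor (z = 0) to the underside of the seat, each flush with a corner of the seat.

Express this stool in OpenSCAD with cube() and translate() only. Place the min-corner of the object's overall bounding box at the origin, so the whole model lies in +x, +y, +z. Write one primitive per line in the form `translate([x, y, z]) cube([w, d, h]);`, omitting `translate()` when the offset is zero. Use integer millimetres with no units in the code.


translate([0, 0, 384]) cube([301, 305, 30]);
cube([34, 34, 384]);
translate([267, 0, 0]) cube([34, 34, 384]);
translate([0, 271, 0]) cube([34, 34, 384]);
translate([267, 271, 0]) cube([34, 34, 384]);


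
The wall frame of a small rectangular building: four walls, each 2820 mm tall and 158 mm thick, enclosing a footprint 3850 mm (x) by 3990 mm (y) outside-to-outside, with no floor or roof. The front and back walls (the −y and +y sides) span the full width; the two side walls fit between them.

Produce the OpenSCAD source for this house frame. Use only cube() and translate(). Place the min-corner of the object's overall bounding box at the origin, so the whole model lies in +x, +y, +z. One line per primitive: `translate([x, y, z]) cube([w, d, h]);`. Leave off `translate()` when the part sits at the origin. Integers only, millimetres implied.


cube([3850, 158, 2820]);
translate([0, 3832, 0]) cube([3850, 158, 2820]);
translate([0, 158, 0]) cube([158, 3674, 2820]);
translate([3692, 158, 0]) cube([158, 3674, 2820]);


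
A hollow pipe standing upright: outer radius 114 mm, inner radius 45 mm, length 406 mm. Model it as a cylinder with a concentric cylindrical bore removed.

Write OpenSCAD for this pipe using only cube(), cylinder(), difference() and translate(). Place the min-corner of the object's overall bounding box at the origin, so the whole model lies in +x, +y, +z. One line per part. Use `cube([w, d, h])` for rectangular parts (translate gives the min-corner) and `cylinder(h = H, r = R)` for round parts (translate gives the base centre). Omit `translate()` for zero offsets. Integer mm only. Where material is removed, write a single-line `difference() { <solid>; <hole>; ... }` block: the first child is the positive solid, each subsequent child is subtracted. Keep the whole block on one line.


difference() { translate([114, 114, 0]) cylinder(h = 406, r = 114); translate([114, 114, 0]) cylinder(h = 406, r = 45); }


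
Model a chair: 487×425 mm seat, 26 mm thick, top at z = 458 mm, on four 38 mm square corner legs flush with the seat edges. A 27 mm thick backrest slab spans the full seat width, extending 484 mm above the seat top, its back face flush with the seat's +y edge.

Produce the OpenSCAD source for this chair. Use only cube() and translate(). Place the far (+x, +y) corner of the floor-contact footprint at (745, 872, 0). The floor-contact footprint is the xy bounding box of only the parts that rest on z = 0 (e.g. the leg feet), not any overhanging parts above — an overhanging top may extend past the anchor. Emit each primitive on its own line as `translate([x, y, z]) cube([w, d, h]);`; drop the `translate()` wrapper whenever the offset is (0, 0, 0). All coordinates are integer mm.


translate([258, 447, 432]) cube([487, 425, 26]);
translate([258, 447, 0]) cube([38, 38, 432]);
translate([707, 447, 0]) cube([38, 38, 432]);
translate([258, 834, 0]) cube([38, 38, 432]);
translate([707, 834, 0]) cube([38, 38, 432]);
translate([258, 845, 458]) cube([487, 27, 484]);


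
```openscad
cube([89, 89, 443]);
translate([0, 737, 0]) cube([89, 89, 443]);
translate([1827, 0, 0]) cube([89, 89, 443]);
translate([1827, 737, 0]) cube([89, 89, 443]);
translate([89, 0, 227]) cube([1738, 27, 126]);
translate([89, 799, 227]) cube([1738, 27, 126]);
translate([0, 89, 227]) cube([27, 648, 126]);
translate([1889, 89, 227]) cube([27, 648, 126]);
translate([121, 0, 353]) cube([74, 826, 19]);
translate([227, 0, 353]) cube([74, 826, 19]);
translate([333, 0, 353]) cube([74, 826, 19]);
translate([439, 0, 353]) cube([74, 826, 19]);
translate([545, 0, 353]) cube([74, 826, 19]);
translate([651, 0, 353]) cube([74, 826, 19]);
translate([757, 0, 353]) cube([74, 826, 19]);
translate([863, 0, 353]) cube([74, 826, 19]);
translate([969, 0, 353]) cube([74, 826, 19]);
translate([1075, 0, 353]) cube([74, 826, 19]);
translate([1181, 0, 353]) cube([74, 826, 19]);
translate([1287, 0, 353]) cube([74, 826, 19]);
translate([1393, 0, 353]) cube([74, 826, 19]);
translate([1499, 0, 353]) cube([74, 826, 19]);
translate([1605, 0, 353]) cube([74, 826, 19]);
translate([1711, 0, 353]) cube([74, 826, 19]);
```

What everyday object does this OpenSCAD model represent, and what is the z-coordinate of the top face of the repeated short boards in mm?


A bed frame. The slat-top height is 372 mm.

Four posts, four rails, and a row of slats — a bed frame. Slats sit on the rails at z = 227 + 126 = 353; with slat thickness 19, the top is 372 mm.


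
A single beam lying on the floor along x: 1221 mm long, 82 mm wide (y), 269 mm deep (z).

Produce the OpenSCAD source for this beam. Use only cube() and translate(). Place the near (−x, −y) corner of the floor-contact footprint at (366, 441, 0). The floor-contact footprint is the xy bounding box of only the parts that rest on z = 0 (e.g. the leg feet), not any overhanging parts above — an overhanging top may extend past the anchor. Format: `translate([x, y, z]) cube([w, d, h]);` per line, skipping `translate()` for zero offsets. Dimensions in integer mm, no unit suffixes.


translate([366, 441, 0]) cube([1221, 82, 269]);


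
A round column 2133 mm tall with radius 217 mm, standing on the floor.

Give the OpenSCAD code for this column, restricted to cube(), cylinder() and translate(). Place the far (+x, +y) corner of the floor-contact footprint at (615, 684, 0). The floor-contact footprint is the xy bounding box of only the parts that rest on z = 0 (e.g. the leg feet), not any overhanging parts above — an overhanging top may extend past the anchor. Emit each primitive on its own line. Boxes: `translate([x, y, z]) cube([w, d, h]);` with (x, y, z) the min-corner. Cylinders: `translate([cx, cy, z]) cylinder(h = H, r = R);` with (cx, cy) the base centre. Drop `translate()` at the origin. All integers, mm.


translate([398, 467, 0]) cylinder(h = 2133, r = 217);


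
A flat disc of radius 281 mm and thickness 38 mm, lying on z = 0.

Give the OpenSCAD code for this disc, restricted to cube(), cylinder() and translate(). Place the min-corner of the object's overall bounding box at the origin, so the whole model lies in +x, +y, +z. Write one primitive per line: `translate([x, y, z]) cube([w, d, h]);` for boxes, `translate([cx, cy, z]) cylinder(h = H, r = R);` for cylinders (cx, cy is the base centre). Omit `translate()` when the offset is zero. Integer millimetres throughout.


translate([281, 281, 0]) cylinder(h = 38, r = 281);


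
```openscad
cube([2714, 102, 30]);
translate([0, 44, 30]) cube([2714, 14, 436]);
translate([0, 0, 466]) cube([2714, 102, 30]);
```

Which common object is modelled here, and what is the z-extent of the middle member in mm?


An I-beam. The web height is 436 mm.

Two wide flanges with a thin centred web — an I-beam. Overall 496 mm minus two 30 mm flanges gives a web of 496 − 2·30 = 436 mm.


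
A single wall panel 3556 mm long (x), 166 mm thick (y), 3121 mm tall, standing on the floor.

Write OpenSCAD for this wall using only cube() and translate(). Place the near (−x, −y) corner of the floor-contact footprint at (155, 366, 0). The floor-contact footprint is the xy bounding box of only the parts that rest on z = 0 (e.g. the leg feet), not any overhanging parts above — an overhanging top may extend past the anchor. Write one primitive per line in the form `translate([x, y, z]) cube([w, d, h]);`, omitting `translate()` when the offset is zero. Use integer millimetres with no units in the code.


translate([155, 366, 0]) cube([3556, 166, 3121]);


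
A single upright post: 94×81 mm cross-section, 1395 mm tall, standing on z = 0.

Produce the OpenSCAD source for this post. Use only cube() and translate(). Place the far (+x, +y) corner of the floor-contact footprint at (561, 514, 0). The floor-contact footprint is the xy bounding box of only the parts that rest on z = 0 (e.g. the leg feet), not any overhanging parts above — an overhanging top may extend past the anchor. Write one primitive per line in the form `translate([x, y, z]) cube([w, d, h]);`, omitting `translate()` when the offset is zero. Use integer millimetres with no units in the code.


translate([467, 433, 0]) cube([94, 81, 1395]);


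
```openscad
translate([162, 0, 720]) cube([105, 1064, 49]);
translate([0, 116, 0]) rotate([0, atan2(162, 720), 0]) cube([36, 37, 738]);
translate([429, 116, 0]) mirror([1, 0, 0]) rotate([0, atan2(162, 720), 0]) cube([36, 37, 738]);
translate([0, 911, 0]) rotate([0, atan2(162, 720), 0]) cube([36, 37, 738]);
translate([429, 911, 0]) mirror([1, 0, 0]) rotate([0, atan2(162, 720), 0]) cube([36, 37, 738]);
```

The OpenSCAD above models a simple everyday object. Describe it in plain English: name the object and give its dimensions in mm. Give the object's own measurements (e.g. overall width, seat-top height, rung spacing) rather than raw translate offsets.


A sawhorse. A 105×1064×49 mm beam (x, y, z) sits on two A-frame leg pairs. Each pair is two raked legs of 36×37 mm section (37 mm along y) splaying symmetrically in x. Each leg rises 720 mm vertically over 162 mm of horizontal reach and is 738 mm long along its own axis. Every leg's outer bottom edge rests on the floor and its outer top edge meets a bottom edge of the beam — the left legs (tilting toward +x) meet the beam's −x bottom edge, the right legs (their mirror images, tilting toward −x) meet its +x bottom edge — so the leg tops tuck under the beam, the beam's underside is 720 mm above the floor, and the feet are 429 mm apart outside-to-outside with the beam centred between them. The two leg pairs are set in 116 mm from either end of the beam.


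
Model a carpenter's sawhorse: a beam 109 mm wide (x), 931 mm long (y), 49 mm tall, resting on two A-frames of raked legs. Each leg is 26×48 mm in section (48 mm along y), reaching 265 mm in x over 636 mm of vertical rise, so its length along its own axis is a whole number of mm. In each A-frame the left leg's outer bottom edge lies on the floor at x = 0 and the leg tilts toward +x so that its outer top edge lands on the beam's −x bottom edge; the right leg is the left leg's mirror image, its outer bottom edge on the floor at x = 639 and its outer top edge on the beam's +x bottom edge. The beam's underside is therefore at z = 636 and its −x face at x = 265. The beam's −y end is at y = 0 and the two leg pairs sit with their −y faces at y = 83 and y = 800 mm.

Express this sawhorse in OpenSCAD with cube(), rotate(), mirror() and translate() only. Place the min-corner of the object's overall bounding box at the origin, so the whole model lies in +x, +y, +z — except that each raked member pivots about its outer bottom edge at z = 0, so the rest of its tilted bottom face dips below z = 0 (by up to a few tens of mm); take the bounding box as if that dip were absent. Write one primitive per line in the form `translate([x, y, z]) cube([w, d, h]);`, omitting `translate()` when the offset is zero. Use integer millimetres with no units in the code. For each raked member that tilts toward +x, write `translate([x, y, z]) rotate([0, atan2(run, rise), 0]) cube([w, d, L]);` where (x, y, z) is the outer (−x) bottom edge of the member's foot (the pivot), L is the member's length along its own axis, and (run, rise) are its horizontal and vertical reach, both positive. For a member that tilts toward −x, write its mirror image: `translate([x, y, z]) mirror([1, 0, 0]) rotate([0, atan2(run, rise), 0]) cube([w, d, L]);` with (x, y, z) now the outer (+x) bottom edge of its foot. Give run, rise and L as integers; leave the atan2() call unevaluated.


// leg length = √(265² + 636²) = 689
// right-leg outer foot x = 2·265 + 109 = 639
// beam min-corner = (265, 0, 636)
translate([265, 0, 636]) cube([109, 931, 49]);
translate([0, 83, 0]) rotate([0, atan2(265, 636), 0]) cube([26, 48, 689]);
translate([639, 83, 0]) mirror([1, 0, 0]) rotate([0, atan2(265, 636), 0]) cube([26, 48, 689]);
translate([0, 800, 0]) rotate([0, atan2(265, 636), 0]) cube([26, 48, 689]);
translate([639, 800, 0]) mirror([1, 0, 0]) rotate([0, atan2(265, 636), 0]) cube([26, 48, 689]);


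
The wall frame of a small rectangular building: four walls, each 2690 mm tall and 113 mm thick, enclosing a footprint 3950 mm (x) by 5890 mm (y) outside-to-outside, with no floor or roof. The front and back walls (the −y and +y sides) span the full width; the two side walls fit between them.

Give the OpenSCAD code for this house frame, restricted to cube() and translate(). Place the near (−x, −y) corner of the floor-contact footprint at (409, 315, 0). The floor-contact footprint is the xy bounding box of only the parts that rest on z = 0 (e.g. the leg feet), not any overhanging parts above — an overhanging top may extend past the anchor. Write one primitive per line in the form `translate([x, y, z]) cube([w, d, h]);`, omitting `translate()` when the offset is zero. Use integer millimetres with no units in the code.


translate([409, 315, 0]) cube([3950, 113, 2690]);
translate([409, 6092, 0]) cube([3950, 113, 2690]);
translate([409, 428, 0]) cube([113, 5664, 2690]);
translate([4246, 428, 0]) cube([113, 5664, 2690]);


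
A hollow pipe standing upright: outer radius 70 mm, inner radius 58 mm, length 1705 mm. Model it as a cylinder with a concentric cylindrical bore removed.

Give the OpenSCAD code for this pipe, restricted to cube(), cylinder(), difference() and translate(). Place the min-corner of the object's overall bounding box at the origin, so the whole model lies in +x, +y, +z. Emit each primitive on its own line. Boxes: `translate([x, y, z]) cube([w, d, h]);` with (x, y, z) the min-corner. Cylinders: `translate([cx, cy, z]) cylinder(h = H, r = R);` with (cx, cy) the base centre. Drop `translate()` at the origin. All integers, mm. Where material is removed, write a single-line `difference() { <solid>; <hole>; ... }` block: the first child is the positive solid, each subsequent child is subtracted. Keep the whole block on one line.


difference() { translate([70, 70, 0]) cylinder(h = 1705, r = 70); translate([70, 70, 0]) cylinder(h = 1705, r = 58); }


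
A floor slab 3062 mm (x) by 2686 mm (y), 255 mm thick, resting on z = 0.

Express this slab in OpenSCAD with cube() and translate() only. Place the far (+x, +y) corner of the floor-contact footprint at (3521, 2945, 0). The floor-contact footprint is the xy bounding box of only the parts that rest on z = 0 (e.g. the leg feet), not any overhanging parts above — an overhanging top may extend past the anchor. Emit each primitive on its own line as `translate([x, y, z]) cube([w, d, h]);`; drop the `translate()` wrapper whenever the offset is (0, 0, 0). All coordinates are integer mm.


translate([459, 259, 0]) cube([3062, 2686, 255]);


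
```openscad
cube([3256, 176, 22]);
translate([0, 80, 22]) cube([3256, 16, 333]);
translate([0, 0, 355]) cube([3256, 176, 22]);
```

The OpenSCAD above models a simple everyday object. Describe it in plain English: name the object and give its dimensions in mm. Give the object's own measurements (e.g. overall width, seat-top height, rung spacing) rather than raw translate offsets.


An I-beam lying along x, 3256 mm long. Overall section height 377 mm. Two flanges 176 mm wide (y) and 22 mm thick, one on the floor and one at the top; a web 16 mm thick runs between them, centred on the flange width.


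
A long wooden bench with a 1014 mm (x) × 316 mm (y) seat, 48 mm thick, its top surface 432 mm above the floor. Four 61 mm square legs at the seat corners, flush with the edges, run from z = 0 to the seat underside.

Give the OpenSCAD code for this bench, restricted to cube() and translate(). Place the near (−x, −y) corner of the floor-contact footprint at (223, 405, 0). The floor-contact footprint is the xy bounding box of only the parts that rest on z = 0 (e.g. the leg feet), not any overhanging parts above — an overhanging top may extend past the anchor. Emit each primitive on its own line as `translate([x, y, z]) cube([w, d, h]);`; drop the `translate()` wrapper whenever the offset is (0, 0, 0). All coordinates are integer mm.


translate([223, 405, 384]) cube([1014, 316, 48]);
translate([223, 405, 0]) cube([61, 61, 384]);
translate([223, 660, 0]) cube([61, 61, 384]);
translate([1176, 405, 0]) cube([61, 61, 384]);
translate([1176, 660, 0]) cube([61, 61, 384]);


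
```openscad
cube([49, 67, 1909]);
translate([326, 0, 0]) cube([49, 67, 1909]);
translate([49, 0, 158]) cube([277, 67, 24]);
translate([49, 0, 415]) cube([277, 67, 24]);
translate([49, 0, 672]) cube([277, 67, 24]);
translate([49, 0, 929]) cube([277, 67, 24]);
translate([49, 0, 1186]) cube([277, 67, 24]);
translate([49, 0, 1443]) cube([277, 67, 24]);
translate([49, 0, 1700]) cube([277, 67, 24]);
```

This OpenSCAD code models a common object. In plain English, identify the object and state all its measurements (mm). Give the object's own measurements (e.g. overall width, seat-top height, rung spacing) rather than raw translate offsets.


A straight ladder. Two 49×67 mm vertical rails, 1909 mm tall, stand 375 mm apart (outside-to-outside) with their front faces coplanar on the −y side. 7 rungs, each 67 mm deep and 24 mm tall, span between the inner faces of the rails, front faces flush with the rails. The lowest rung's underside is at z = 158 mm and rungs are spaced 257 mm apart (underside to underside).


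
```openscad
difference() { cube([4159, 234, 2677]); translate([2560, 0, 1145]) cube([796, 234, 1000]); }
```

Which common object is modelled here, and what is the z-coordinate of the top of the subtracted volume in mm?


A wall with a window opening. The window head height is 2145 mm.

A wall with a rectangular opening subtracted — a window. Sill at z = 1145, opening 1000 mm tall, so the head is at 1145 + 1000 = 2145 mm.


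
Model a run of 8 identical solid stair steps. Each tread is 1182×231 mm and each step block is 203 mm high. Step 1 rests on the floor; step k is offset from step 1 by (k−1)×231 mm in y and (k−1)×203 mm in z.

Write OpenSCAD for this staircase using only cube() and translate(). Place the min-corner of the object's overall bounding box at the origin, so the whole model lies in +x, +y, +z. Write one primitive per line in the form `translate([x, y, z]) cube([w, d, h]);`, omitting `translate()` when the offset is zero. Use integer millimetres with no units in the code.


cube([1182, 231, 203]);
translate([0, 231, 203]) cube([1182, 231, 203]);
translate([0, 462, 406]) cube([1182, 231, 203]);
translate([0, 693, 609]) cube([1182, 231, 203]);
translate([0, 924, 812]) cube([1182, 231, 203]);
translate([0, 1155, 1015]) cube([1182, 231, 203]);
translate([0, 1386, 1218]) cube([1182, 231, 203]);
translate([0, 1617, 1421]) cube([1182, 231, 203]);


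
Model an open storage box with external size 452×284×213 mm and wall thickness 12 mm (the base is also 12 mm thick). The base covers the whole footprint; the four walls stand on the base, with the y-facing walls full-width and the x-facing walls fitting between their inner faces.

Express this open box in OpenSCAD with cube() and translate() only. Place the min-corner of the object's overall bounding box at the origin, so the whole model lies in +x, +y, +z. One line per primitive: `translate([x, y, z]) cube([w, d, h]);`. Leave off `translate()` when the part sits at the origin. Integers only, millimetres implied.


cube([452, 284, 12]);
translate([0, 0, 12]) cube([452, 12, 201]);
translate([0, 272, 12]) cube([452, 12, 201]);
translate([0, 12, 12]) cube([12, 260, 201]);
translate([440, 12, 12]) cube([12, 260, 201]);


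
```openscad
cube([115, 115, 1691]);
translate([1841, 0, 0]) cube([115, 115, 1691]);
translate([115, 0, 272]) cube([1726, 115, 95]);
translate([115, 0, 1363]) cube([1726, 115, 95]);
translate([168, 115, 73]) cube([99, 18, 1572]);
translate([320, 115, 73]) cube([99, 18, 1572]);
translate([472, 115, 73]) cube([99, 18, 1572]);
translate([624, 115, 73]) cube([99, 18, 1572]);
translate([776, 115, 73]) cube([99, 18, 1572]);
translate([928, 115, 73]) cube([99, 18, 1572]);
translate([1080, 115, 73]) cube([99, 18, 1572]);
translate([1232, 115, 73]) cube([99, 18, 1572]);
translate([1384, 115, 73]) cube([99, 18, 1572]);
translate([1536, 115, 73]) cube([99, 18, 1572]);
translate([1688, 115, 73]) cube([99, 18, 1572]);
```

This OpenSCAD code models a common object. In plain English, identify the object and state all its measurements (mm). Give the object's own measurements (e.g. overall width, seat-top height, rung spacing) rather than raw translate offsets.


A fence section. Two 115×115 mm posts, 1691 mm tall, stand on the floor with a clear span of 1726 mm between their inner faces. Two horizontal rails of 115×95 mm section span the gap between the posts with their undersides at z = 272 mm and z = 1363 mm, flush with the posts' −y face. 11 pickets, each 99 mm wide, 18 mm thick and 1572 mm tall, are fixed to the +y face of the rails with their bottoms at z = 73 mm, spaced across the span with a 53 mm gap after the −x post and between neighbouring pickets, with 54 mm left before the +x post.


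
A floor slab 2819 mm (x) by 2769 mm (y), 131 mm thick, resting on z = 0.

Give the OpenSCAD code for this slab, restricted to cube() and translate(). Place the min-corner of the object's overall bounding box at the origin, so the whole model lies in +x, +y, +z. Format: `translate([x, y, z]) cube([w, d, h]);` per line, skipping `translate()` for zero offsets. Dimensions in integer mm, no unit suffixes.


cube([2819, 2769, 131]);


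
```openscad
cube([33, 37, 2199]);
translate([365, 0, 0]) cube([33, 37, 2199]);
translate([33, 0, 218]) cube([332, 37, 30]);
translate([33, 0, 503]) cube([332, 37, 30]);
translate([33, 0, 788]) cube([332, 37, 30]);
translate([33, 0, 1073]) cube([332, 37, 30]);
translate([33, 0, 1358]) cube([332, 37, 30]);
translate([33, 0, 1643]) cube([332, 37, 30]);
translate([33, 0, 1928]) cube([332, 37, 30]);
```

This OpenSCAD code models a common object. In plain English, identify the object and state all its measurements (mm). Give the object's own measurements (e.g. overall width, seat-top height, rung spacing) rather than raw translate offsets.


A straight ladder. Two 33×37 mm vertical rails, 2199 mm tall, stand 398 mm apart (outside-to-outside) with their front faces coplanar on the −y side. 7 rungs, each 37 mm deep and 30 mm tall, span between the inner faces of the rails, front faces flush with the rails. The lowest rung's underside is at z = 218 mm and rungs are spaced 285 mm apart (underside to underside).


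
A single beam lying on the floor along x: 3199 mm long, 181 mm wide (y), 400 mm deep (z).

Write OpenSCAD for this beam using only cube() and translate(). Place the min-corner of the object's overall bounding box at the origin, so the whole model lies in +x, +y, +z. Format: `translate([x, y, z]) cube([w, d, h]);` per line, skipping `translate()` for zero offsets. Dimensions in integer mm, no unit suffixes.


cube([3199, 181, 400]);


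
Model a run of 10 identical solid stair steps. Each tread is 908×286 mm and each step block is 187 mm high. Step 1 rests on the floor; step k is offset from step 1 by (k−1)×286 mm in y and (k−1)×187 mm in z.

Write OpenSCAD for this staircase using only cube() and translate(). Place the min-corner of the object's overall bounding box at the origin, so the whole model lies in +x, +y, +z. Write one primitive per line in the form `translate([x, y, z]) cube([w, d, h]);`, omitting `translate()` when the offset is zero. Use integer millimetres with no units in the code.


cube([908, 286, 187]);
translate([0, 286, 187]) cube([908, 286, 187]);
translate([0, 572, 374]) cube([908, 286, 187]);
translate([0, 858, 561]) cube([908, 286, 187]);
translate([0, 1144, 748]) cube([908, 286, 187]);
translate([0, 1430, 935]) cube([908, 286, 187]);
translate([0, 1716, 1122]) cube([908, 286, 187]);
translate([0, 2002, 1309]) cube([908, 286, 187]);
translate([0, 2288, 1496]) cube([908, 286, 187]);
translate([0, 2574, 1683]) cube([908, 286, 187]);


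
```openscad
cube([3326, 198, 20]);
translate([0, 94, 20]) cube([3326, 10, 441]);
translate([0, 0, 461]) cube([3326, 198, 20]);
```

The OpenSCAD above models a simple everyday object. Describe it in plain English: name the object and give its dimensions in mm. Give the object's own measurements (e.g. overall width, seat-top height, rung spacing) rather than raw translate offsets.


An I-beam lying along x, 3326 mm long. Overall section height 481 mm. Two flanges 198 mm wide (y) and 20 mm thick, one on the floor and one at the top; a web 10 mm thick runs between them, centred on the flange width.


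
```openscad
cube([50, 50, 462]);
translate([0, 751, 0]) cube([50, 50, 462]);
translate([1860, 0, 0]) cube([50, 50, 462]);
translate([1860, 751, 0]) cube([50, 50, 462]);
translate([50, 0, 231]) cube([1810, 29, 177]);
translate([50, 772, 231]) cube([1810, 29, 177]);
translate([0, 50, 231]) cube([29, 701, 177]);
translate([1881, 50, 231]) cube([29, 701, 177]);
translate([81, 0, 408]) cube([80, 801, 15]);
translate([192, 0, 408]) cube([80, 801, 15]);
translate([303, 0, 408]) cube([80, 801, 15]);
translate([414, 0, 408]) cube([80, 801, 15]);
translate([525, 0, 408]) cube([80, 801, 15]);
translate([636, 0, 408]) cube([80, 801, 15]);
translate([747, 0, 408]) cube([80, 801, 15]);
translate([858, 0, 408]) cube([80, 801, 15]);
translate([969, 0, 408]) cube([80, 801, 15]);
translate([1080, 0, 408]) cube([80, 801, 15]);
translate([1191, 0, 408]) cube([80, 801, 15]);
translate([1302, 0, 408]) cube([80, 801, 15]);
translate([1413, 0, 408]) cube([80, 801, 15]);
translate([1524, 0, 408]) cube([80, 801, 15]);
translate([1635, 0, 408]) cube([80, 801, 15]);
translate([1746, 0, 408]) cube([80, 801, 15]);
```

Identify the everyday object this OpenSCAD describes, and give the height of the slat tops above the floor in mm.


A bed frame. The slat-top height is 423 mm.

Four posts, four rails, and a row of slats — a bed frame. Slats sit on the rails at z = 231 + 177 = 408; with slat thickness 15, the top is 423 mm.


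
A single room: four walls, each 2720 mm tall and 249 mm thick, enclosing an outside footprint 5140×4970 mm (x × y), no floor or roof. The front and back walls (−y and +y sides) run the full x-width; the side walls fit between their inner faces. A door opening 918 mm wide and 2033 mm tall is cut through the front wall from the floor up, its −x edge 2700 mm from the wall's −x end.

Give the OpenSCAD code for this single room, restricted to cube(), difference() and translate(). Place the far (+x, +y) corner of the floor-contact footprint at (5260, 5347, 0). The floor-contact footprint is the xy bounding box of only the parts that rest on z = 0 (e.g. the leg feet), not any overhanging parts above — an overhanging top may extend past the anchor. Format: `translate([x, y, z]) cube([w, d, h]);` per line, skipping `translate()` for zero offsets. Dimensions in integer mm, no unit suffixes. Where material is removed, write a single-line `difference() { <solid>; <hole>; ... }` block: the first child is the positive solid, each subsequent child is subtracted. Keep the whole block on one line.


difference() { translate([120, 377, 0]) cube([5140, 249, 2720]); translate([2820, 377, 0]) cube([918, 249, 2033]); }
translate([120, 5098, 0]) cube([5140, 249, 2720]);
translate([120, 626, 0]) cube([249, 4472, 2720]);
translate([5011, 626, 0]) cube([249, 4472, 2720]);


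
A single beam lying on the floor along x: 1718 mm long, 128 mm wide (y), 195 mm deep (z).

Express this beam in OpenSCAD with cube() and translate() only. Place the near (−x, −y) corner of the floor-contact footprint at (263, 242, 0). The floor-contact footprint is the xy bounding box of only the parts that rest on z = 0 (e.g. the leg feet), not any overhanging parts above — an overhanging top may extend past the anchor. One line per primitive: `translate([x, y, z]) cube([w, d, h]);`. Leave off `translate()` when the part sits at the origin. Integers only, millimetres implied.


translate([263, 242, 0]) cube([1718, 128, 195]);


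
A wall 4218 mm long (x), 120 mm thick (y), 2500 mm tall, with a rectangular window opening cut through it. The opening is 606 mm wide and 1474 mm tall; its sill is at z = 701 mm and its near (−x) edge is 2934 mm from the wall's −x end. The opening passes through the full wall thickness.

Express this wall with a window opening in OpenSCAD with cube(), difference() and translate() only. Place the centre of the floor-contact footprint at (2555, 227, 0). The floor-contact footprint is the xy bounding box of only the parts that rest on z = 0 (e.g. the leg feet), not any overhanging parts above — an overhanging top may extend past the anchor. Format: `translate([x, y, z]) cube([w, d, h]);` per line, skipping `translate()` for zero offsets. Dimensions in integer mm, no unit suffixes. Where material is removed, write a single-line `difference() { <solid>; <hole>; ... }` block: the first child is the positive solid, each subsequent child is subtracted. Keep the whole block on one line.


difference() { translate([446, 167, 0]) cube([4218, 120, 2500]); translate([3380, 167, 701]) cube([606, 120, 1474]); }


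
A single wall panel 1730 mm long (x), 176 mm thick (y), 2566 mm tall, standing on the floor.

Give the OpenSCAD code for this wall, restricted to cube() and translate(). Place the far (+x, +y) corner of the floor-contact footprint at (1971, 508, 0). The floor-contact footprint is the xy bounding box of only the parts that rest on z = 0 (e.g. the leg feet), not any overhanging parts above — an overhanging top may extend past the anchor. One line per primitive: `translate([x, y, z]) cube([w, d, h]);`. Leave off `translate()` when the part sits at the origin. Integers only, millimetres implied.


translate([241, 332, 0]) cube([1730, 176, 2566]);


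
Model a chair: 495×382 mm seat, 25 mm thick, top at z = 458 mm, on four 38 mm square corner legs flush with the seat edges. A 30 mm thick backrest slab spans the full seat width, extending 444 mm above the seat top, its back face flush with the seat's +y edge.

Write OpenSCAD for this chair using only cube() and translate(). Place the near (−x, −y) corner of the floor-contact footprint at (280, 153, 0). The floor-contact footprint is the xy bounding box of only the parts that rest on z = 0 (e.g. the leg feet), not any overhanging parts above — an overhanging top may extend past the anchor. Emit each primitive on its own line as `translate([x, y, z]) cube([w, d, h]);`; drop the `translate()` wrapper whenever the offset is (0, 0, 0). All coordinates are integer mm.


// leg_h = 458 - 25 = 433
translate([280, 153, 433]) cube([495, 382, 25]);
translate([280, 153, 0]) cube([38, 38, 433]);
translate([737, 153, 0]) cube([38, 38, 433]);
translate([280, 497, 0]) cube([38, 38, 433]);
translate([737, 497, 0]) cube([38, 38, 433]);
translate([280, 505, 458]) cube([495, 30, 444]);


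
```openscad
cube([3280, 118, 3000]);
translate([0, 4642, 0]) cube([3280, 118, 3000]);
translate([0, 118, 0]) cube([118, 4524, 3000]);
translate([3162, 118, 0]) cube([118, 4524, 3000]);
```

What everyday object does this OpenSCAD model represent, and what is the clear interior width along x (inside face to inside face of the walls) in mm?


A house (or room) frame. The interior width is 3044 mm.

Four 3000 mm walls enclosing a rectangle with no floor or roof — a room or house frame. Outside width is 3280 mm and wall thickness is 118 mm, so the interior width is 3280 − 2 × 118 = 3044 mm.


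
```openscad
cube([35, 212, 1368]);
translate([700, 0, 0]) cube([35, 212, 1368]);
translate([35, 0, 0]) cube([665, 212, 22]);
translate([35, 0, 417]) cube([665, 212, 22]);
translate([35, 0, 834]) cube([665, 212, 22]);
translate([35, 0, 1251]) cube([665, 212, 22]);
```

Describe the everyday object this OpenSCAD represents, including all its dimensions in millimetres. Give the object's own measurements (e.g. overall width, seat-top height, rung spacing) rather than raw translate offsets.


An open bookshelf. Two side panels, each 35 mm thick, 212 mm deep and 1368 mm tall, stand 735 mm apart (outside-to-outside). Between them sit 4 shelves, each 22 mm thick and 212 mm deep, spanning the full gap between the sides. The bottom shelf rests on the floor (its underside at z = 0) and the clear gap between one shelf's top and the next shelf's underside is 395 mm.


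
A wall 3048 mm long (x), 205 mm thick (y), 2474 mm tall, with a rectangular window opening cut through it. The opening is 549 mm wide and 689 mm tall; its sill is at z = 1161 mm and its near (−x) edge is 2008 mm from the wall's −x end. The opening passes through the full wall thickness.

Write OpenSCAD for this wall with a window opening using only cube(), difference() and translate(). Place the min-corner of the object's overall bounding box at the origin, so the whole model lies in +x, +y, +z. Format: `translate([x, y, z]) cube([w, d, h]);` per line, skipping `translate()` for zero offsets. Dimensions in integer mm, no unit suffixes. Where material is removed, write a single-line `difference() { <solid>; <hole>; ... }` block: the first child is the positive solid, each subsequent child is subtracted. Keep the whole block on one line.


difference() { cube([3048, 205, 2474]); translate([2008, 0, 1161]) cube([549, 205, 689]); }


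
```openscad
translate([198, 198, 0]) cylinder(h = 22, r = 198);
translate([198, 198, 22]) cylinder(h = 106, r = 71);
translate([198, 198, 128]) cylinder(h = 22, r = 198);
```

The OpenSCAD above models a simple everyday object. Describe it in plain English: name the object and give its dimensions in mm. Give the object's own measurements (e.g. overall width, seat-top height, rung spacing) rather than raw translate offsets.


A spool: two coaxial disc flanges of radius 198 mm and thickness 22 mm, joined by a core cylinder of radius 71 mm and height 106 mm. The lower flange rests on z = 0 and the three cylinders share a vertical axis.


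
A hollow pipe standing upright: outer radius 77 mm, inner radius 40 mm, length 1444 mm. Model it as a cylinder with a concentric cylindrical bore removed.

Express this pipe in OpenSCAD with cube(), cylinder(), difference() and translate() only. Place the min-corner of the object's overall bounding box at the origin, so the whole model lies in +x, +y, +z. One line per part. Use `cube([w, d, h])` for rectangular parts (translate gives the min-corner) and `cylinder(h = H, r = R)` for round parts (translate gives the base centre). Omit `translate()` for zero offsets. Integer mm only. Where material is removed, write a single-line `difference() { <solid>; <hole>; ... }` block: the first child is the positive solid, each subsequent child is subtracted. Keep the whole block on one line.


difference() { translate([77, 77, 0]) cylinder(h = 1444, r = 77); translate([77, 77, 0]) cylinder(h = 1444, r = 40); }
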